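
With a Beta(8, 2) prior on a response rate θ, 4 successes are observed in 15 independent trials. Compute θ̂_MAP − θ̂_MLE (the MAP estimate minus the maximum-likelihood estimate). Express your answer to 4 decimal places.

MAP − MLE = 0.2116

Posterior is Beta(12, 13); MAP = (12−1)/(25−2) = 11/23 ≈ 0.47826.
MLE ignores the prior: θ̂_MLE = k/n = 4/15 ≈ 0.26667.
Difference = 11/23 − 4/15 = 73/345 ≈ 0.2116.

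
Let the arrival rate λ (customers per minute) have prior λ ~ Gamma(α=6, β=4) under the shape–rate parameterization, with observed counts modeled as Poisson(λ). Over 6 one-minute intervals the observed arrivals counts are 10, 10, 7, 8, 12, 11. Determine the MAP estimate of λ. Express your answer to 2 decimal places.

Σxᵢ = 10+10+7+8+12+11 = 58, with n = 6.
Posterior ∝ λ^5e^(−4λ) · λ^58e^(−6λ) = λ^63e^(−10λ), i.e. Gamma(shape=64, rate=10).
The mode of a Gamma(a, b) with a ≥ 1 (shape–rate) is (a−1)/b = 63/10 ≈ 6.30.

λ̂_MAP = 6.30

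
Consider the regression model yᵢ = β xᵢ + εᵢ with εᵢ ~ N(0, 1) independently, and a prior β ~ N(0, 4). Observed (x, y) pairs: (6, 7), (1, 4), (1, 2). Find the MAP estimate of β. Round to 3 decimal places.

log p(β | y) = −Σ(yᵢ − βxᵢ)²/(2·1) − β²/(2·4) + const.
Setting the derivative to zero: Σxᵢ(yᵢ − βxᵢ)/1 − β/4 = 0, so β = Σxᵢyᵢ / (Σxᵢ² + σ²/τ²).
Σxᵢyᵢ = 6·7 + 1·4 + 1·2 = 48; Σxᵢ² = 38; σ²/τ² = 0.25.
β̂_MAP = 48 / (38 + 0.25) = 48/38.25 ≈ 1.255.

β̂_MAP = 1.255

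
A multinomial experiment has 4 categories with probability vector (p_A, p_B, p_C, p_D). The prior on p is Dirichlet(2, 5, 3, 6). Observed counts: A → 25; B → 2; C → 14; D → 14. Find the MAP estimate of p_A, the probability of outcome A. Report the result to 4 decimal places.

MAP estimate of p_A = 0.3881

The posterior is Dirichlet(αᵢ + nᵢ) = Dirichlet(27, 7, 17, 20).
For a Dirichlet(a₁,…,a_K) with all aᵢ > 1, the mode has j-th component (aⱼ − 1)/(Σaᵢ − K).
Here Σaᵢ = 71 and K = 4, so p_A = (27 − 1)/(71 − 4) = 26/67 ≈ 0.3881.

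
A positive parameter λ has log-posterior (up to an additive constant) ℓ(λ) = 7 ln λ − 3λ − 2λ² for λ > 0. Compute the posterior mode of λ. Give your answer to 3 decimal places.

ℓ'(λ) = 7/λ − 3 − 4λ. Setting this to zero and multiplying by λ: 4λ² + 3λ − 7 = 0.
λ = (−3 + √(3² + 4·4·7)) / (2·4) = (−3 + √121) / 8 = (−3 + 11)/8 = 1.
ℓ''(λ) = −7/λ² − 4 < 0, confirming a maximum.

λ̂_MAP = 1.000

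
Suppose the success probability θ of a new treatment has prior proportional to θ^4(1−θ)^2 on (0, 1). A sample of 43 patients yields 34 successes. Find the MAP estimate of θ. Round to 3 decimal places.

θ̂_MAP = 0.776

The prior density ∝ θ^4(1−θ)^2 is the kernel of Beta(5, 3).
Data: 34 successes in 43 trials. The binomial likelihood contributes θ^34(1−θ)^9, so the posterior is Beta(5+34, 3+9) = Beta(39, 12).
For Beta(a, b) with a, b > 1 the mode is (a−1)/(a+b−2) = 38/49 ≈ 0.776.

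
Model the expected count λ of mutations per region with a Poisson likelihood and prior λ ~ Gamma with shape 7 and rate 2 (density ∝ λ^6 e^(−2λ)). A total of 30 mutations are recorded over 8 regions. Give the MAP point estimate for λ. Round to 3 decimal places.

Σxᵢ = 30, n = 8.
Posterior ∝ λ^6e^(−2λ) · λ^30e^(−8λ) = λ^36e^(−10λ), i.e. Gamma(shape=37, rate=10).
The mode of a Gamma(a, b) with a ≥ 1 (shape–rate) is (a−1)/b = 36/10 ≈ 3.600.

λ̂_MAP = 3.600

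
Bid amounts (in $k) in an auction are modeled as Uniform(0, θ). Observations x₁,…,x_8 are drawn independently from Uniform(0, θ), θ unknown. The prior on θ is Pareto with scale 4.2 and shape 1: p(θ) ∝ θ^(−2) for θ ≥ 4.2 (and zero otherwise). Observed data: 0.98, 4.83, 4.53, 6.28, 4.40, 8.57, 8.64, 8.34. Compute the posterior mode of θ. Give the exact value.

θ̂_MAP = 8.64

The Uniform(0, θ) likelihood is θ^(−n) for θ ≥ max(xᵢ), zero otherwise. Here max(xᵢ) = 8.64.
Posterior ∝ θ^(−2) · θ^(−8) = θ^(−10) on θ ≥ max(4.2, 8.64) = 8.64.
This density is strictly decreasing in θ, so the posterior mode lies at the lower boundary of the support.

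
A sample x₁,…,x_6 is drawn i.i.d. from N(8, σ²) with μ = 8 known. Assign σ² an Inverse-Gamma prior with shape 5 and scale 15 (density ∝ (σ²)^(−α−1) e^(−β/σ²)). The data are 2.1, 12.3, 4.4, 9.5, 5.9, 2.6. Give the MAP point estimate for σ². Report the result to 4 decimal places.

σ̂²_MAP = 7.3378

Sum of squared deviations about the known mean: SS = (2.1−8)² + (12.3−8)² + (4.4−8)² + (9.5−8)² + (5.9−8)² + (2.6−8)² = 102.08.
The Normal likelihood contributes (σ²)^(−n/2) exp(−SS/(2σ²)), so the posterior is Inverse-Gamma(α + n/2, β + SS/2) = Inverse-Gamma(8, 66.04).
The mode of Inverse-Gamma(a, b) is b/(a+1) = 66.04/9 ≈ 7.3378.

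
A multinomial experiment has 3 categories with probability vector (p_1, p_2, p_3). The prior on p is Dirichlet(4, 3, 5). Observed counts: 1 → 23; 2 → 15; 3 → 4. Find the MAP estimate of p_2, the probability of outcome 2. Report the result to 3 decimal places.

MAP estimate: 0.333

The posterior is Dirichlet(αᵢ + nᵢ) = Dirichlet(27, 18, 9).
For a Dirichlet(a₁,…,a_K) with all aᵢ > 1, the mode has j-th component (aⱼ − 1)/(Σaᵢ − K).
Here Σaᵢ = 54 and K = 3, so p_2 = (18 − 1)/(54 − 3) = 17/51 ≈ 0.333.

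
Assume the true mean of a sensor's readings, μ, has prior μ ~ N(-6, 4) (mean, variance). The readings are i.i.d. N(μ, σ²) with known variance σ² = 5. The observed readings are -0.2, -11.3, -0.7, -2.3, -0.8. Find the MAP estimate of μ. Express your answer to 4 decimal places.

μ̂_MAP = -3.6480

n = 5; x̄ = ((-0.2) + (-11.3) + (-0.7) + (-2.3) + (-0.8))/5 = -15.3/5 = -3.06.
For a Normal prior and Normal likelihood with known variance, the posterior is Normal; its mode equals its mean, the precision-weighted average.
Prior precision 1/σ₀² = 1/4 = 0.25; data precision n/σ² = 5/5 = 1.
μ̂ = (0.25·(-6) + 1·(-3.06)) / (0.25 + 1) = (-4.56)/1.25 = -3.6480.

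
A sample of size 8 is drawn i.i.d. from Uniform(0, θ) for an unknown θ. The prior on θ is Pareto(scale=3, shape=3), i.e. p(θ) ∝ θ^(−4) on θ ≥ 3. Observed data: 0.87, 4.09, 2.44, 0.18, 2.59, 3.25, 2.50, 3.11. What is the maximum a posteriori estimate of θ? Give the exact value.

θ̂_MAP = 4.09

The Uniform(0, θ) likelihood is θ^(−n) for θ ≥ max(xᵢ), zero otherwise. Here max(xᵢ) = 4.09.
Posterior ∝ θ^(−4) · θ^(−8) = θ^(−12) on θ ≥ max(3, 4.09) = 4.09.
This density is strictly decreasing in θ, so the posterior mode lies at the lower boundary of the support.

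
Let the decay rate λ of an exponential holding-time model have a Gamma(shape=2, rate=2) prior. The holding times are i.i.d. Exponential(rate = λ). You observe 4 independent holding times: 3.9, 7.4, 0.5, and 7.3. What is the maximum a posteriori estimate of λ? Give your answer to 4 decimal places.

The Exponential(rate=λ) likelihood is ∝ λ^n e^(−λΣtᵢ). Here n = 4 and Σtᵢ = 3.9 + 7.4 + 0.5 + 7.3 = 19.1.
Posterior ∝ λe^(−2λ) · λ^4e^(−19.1λ) = λ^5e^(−21.1λ), i.e. Gamma(6, 21.1).
Mode = (a−1)/b = 5/21.1 ≈ 0.2370.

λ̂_MAP = 0.2370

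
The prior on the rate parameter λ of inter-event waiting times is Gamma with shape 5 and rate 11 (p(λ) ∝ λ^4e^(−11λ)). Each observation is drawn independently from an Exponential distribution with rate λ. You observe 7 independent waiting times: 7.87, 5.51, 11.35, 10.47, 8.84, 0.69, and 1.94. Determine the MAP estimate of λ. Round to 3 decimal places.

λ̂_MAP = 0.191

The Exponential(rate=λ) likelihood is ∝ λ^n e^(−λΣtᵢ). Here n = 7 and Σtᵢ = 7.87 + 5.51 + 11.35 + 10.47 + 8.84 + 0.69 + 1.94 = 46.67.
Posterior ∝ λ^4e^(−11λ) · λ^7e^(−46.67λ) = λ^11e^(−57.67λ), i.e. Gamma(12, 57.67).
Mode = (a−1)/b = 11/57.67 ≈ 0.191.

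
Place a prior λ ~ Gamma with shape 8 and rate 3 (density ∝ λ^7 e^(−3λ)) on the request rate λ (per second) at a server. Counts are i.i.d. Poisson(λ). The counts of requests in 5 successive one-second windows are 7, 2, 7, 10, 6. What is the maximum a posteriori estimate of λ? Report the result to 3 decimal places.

Σxᵢ = 7+2+7+10+6 = 32, with n = 5.
Posterior ∝ λ^7e^(−3λ) · λ^32e^(−5λ) = λ^39e^(−8λ), i.e. Gamma(shape=40, rate=8).
The mode of a Gamma(a, b) with a ≥ 1 (shape–rate) is (a−1)/b = 39/8 ≈ 4.875.

λ̂_MAP = 4.875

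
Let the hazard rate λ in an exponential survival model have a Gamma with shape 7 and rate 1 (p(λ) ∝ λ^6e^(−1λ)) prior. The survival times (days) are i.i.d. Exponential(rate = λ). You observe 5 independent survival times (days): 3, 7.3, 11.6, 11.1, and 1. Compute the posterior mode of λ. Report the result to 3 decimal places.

The Exponential(rate=λ) likelihood is ∝ λ^n e^(−λΣtᵢ). Here n = 5 and Σtᵢ = 3 + 7.3 + 11.6 + 11.1 + 1 = 34.
Posterior ∝ λ^6e^(−1λ) · λ^5e^(−34λ) = λ^11e^(−35λ), i.e. Gamma(12, 35).
Mode = (a−1)/b = 11/35 ≈ 0.314.

λ̂_MAP = 0.314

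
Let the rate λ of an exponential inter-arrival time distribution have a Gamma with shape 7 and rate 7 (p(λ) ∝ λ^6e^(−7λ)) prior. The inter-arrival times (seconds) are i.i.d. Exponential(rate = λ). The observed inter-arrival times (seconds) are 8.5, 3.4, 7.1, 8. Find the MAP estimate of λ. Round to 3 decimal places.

λ̂_MAP = 0.294

The Exponential(rate=λ) likelihood is ∝ λ^n e^(−λΣtᵢ). Here n = 4 and Σtᵢ = 8.5 + 3.4 + 7.1 + 8 = 27.
Posterior ∝ λ^6e^(−7λ) · λ^4e^(−27λ) = λ^10e^(−34λ), i.e. Gamma(11, 34).
Mode = (a−1)/b = 10/34 ≈ 0.294.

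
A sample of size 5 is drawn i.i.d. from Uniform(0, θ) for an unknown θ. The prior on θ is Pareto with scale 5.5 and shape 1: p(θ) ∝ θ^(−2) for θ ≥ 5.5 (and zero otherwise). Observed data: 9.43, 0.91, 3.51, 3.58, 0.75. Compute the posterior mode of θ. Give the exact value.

θ̂_MAP = 9.43

The Uniform(0, θ) likelihood is θ^(−n) for θ ≥ max(xᵢ), zero otherwise. Here max(xᵢ) = 9.43.
Posterior ∝ θ^(−2) · θ^(−5) = θ^(−7) on θ ≥ max(5.5, 9.43) = 9.43.
This density is strictly decreasing in θ, so the posterior mode lies at the lower boundary of the support.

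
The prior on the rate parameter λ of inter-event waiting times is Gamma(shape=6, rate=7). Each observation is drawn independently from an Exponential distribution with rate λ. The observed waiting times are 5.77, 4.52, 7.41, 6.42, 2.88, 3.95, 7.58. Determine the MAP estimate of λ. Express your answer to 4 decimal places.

The Exponential(rate=λ) likelihood is ∝ λ^n e^(−λΣtᵢ). Here n = 7 and Σtᵢ = 5.77 + 4.52 + 7.41 + 6.42 + 2.88 + 3.95 + 7.58 = 38.53.
Posterior ∝ λ^5e^(−7λ) · λ^7e^(−38.53λ) = λ^12e^(−45.53λ), i.e. Gamma(13, 45.53).
Mode = (a−1)/b = 12/45.53 ≈ 0.2636.

λ̂_MAP = 0.2636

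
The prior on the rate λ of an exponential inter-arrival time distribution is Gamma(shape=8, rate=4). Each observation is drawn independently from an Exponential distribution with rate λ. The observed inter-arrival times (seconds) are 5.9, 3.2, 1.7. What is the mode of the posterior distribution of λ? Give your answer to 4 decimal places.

λ̂_MAP = 0.6757

The Exponential(rate=λ) likelihood is ∝ λ^n e^(−λΣtᵢ). Here n = 3 and Σtᵢ = 5.9 + 3.2 + 1.7 = 10.8.
Posterior ∝ λ^7e^(−4λ) · λ^3e^(−10.8λ) = λ^10e^(−14.8λ), i.e. Gamma(11, 14.8).
Mode = (a−1)/b = 10/14.8 ≈ 0.6757.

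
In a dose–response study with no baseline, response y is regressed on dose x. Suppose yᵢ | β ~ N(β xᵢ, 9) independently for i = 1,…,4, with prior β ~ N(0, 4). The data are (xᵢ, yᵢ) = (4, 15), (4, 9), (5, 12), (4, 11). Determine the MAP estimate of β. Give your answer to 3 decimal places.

β̂_MAP = 2.658

log p(β | y) = −Σ(yᵢ − βxᵢ)²/(2·9) − β²/(2·4) + const.
Setting the derivative to zero: Σxᵢ(yᵢ − βxᵢ)/9 − β/4 = 0, so β = Σxᵢyᵢ / (Σxᵢ² + σ²/τ²).
Σxᵢyᵢ = 4·15 + 4·9 + 5·12 + 4·11 = 200; Σxᵢ² = 73; σ²/τ² = 2.25.
β̂_MAP = 200 / (73 + 2.25) = 200/75.25 ≈ 2.658.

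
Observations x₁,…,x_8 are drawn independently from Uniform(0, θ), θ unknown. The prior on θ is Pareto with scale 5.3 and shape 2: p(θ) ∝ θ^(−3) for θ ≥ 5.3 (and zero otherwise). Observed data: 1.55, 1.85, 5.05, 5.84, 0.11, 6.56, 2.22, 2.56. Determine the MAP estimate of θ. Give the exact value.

The Uniform(0, θ) likelihood is θ^(−n) for θ ≥ max(xᵢ), zero otherwise. Here max(xᵢ) = 6.56.
Posterior ∝ θ^(−3) · θ^(−8) = θ^(−11) on θ ≥ max(5.3, 6.56) = 6.56.
This density is strictly decreasing in θ, so the posterior mode lies at the lower boundary of the support.

θ̂_MAP = 6.56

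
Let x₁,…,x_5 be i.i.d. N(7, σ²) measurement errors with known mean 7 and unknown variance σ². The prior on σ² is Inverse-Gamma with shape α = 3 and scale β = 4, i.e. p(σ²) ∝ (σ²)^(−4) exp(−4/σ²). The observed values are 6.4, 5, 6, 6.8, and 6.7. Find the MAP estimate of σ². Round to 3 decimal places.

σ̂²_MAP = 1.038

Sum of squared deviations about the known mean: SS = (6.4−7)² + (5−7)² + (6−7)² + (6.8−7)² + (6.7−7)² = 5.49.
The Normal likelihood contributes (σ²)^(−n/2) exp(−SS/(2σ²)), so the posterior is Inverse-Gamma(α + n/2, β + SS/2) = Inverse-Gamma(5.5, 6.745).
The mode of Inverse-Gamma(a, b) is b/(a+1) = 6.745/6.5 ≈ 1.038.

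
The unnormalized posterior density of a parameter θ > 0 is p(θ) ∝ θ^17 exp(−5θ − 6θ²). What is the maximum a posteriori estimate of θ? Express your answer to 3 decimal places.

θ̂_MAP = 1.000

ℓ'(θ) = 17/θ − 5 − 12θ. Setting this to zero and multiplying by θ: 12θ² + 5θ − 17 = 0.
θ = (−5 + √(5² + 4·12·17)) / (2·12) = (−5 + √841) / 24 = (−5 + 29)/24 = 1.
ℓ''(θ) = −17/θ² − 12 < 0, confirming a maximum.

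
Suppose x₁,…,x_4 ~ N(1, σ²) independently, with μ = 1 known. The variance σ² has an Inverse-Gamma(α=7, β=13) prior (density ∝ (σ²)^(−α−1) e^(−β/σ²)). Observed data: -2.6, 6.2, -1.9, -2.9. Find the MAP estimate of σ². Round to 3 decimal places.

σ̂²_MAP = 4.481

Sum of squared deviations about the known mean: SS = (-2.6−1)² + (6.2−1)² + (-1.9−1)² + (-2.9−1)² = 63.62.
The Normal likelihood contributes (σ²)^(−n/2) exp(−SS/(2σ²)), so the posterior is Inverse-Gamma(α + n/2, β + SS/2) = Inverse-Gamma(9, 44.81).
The mode of Inverse-Gamma(a, b) is b/(a+1) = 44.81/10 ≈ 4.481.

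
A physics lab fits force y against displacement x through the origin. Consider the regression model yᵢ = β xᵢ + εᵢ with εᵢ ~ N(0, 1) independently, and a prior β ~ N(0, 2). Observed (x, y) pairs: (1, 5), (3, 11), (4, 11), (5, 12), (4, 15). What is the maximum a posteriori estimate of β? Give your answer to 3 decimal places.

β̂_MAP = 2.993

log p(β | y) = −Σ(yᵢ − βxᵢ)²/(2·1) − β²/(2·2) + const.
Setting the derivative to zero: Σxᵢ(yᵢ − βxᵢ)/1 − β/2 = 0, so β = Σxᵢyᵢ / (Σxᵢ² + σ²/τ²).
Σxᵢyᵢ = 1·5 + 3·11 + 4·11 + 5·12 + 4·15 = 202; Σxᵢ² = 67; σ²/τ² = 0.5.
β̂_MAP = 202 / (67 + 0.5) = 202/67.5 ≈ 2.993.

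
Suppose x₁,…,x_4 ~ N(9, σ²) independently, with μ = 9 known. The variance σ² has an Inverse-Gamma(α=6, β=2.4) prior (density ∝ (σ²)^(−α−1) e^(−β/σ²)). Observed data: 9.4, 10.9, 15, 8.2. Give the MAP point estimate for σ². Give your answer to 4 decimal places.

Sum of squared deviations about the known mean: SS = (9.4−9)² + (10.9−9)² + (15−9)² + (8.2−9)² = 40.41.
The Normal likelihood contributes (σ²)^(−n/2) exp(−SS/(2σ²)), so the posterior is Inverse-Gamma(α + n/2, β + SS/2) = Inverse-Gamma(8, 22.605).
The mode of Inverse-Gamma(a, b) is b/(a+1) = 22.605/9 ≈ 2.5117.

σ̂²_MAP = 2.5117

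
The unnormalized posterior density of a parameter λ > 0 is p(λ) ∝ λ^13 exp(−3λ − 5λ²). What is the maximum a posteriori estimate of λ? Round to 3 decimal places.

ℓ'(λ) = 13/λ − 3 − 10λ. Setting this to zero and multiplying by λ: 10λ² + 3λ − 13 = 0.
λ = (−3 + √(3² + 4·10·13)) / (2·10) = (−3 + √529) / 20 = (−3 + 23)/20 = 1.
ℓ''(λ) = −13/λ² − 10 < 0, confirming a maximum.

λ̂_MAP = 1.000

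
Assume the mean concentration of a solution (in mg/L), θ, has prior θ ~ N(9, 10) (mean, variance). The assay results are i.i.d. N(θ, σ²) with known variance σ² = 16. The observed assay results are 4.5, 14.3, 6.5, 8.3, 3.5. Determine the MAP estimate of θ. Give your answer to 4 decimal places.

n = 5; x̄ = (4.5 + 14.3 + 6.5 + 8.3 + 3.5)/5 = 37.1/5 = 7.42.
For a Normal prior and Normal likelihood with known variance, the posterior is Normal; its mode equals its mean, the precision-weighted average.
Prior precision 1/σ₀² = 1/10 = 0.1; data precision n/σ² = 5/16 = 0.3125.
θ̂ = (0.1·9 + 0.3125·7.42) / (0.1 + 0.3125) = 3.21875/0.4125 = 515/66 ≈ 7.8030.

θ̂_MAP = 7.8030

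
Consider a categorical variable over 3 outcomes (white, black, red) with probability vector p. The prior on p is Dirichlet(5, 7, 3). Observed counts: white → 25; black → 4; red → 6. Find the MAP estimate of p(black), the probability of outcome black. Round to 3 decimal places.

MAP estimate of p(black) = 0.213

The posterior is Dirichlet(αᵢ + nᵢ) = Dirichlet(30, 11, 9).
For a Dirichlet(a₁,…,a_K) with all aᵢ > 1, the mode has j-th component (aⱼ − 1)/(Σaᵢ − K).
Here Σaᵢ = 50 and K = 3, so p(black) = (11 − 1)/(50 − 3) = 10/47 ≈ 0.213.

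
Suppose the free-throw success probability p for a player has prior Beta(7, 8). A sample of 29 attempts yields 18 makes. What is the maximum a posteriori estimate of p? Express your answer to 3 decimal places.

p̂_MAP = 0.571

Prior: Beta(7, 8).
Data: 18 successes in 29 trials. The binomial likelihood contributes p^18(1−p)^11, so the posterior is Beta(7+18, 8+11) = Beta(25, 19).
For Beta(a, b) with a, b > 1 the mode is (a−1)/(a+b−2) = 24/42 ≈ 0.571.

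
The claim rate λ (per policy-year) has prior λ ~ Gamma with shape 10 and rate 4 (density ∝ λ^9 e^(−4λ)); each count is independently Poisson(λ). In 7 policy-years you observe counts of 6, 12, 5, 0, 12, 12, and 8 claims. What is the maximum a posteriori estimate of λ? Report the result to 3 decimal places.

λ̂_MAP = 5.818

Σxᵢ = 6+12+5+0+12+12+8 = 55, with n = 7.
Posterior ∝ λ^9e^(−4λ) · λ^55e^(−7λ) = λ^64e^(−11λ), i.e. Gamma(shape=65, rate=11).
The mode of a Gamma(a, b) with a ≥ 1 (shape–rate) is (a−1)/b = 64/11 ≈ 5.818.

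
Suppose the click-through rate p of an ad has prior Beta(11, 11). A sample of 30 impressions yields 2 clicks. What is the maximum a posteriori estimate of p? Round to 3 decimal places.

p̂_MAP = 0.240

Prior: Beta(11, 11).
Data: 2 successes in 30 trials. The binomial likelihood contributes p^2(1−p)^28, so the posterior is Beta(11+2, 11+28) = Beta(13, 39).
For Beta(a, b) with a, b > 1 the mode is (a−1)/(a+b−2) = 12/50 ≈ 0.240.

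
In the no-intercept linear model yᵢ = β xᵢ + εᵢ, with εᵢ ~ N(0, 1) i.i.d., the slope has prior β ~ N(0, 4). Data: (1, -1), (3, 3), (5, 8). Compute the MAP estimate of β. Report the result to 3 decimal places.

log p(β | y) = −Σ(yᵢ − βxᵢ)²/(2·1) − β²/(2·4) + const.
Setting the derivative to zero: Σxᵢ(yᵢ − βxᵢ)/1 − β/4 = 0, so β = Σxᵢyᵢ / (Σxᵢ² + σ²/τ²).
Σxᵢyᵢ = 1·(-1) + 3·3 + 5·8 = 48; Σxᵢ² = 35; σ²/τ² = 0.25.
β̂_MAP = 48 / (35 + 0.25) = 48/35.25 ≈ 1.362.

β̂_MAP = 1.362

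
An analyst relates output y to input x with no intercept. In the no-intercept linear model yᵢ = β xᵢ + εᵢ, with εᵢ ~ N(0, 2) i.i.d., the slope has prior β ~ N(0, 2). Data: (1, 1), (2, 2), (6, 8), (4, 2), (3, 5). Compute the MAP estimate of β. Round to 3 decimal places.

log p(β | y) = −Σ(yᵢ − βxᵢ)²/(2·2) − β²/(2·2) + const.
Setting the derivative to zero: Σxᵢ(yᵢ − βxᵢ)/2 − β/2 = 0, so β = Σxᵢyᵢ / (Σxᵢ² + σ²/τ²).
Σxᵢyᵢ = 1·1 + 2·2 + 6·8 + 4·2 + 3·5 = 76; Σxᵢ² = 66; σ²/τ² = 1.
β̂_MAP = 76 / (66 + 1) = 76/67 ≈ 1.134.

β̂_MAP = 1.134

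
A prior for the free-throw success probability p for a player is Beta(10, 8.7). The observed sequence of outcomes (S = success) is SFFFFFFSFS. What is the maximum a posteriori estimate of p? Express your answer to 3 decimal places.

p̂_MAP = 0.449

Prior: Beta(10, 8.7).
Data: 3 successes in 10 trials (from the sequence). The binomial likelihood contributes p^3(1−p)^7, so the posterior is Beta(10+3, 8.7+7) = Beta(13, 15.7).
For Beta(a, b) with a, b > 1 the mode is (a−1)/(a+b−2) = 12/26.7 ≈ 0.449.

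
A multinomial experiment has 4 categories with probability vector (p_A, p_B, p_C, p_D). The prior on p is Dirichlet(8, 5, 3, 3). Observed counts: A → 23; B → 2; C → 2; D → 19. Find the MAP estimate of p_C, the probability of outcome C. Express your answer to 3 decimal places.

MAP estimate of p_C = 0.066

The posterior is Dirichlet(αᵢ + nᵢ) = Dirichlet(31, 7, 5, 22).
For a Dirichlet(a₁,…,a_K) with all aᵢ > 1, the mode has j-th component (aⱼ − 1)/(Σaᵢ − K).
Here Σaᵢ = 65 and K = 4, so p_C = (5 − 1)/(65 − 4) = 4/61 ≈ 0.066.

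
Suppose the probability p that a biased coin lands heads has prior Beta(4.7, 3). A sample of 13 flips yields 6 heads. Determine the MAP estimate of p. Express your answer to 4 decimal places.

p̂_MAP = 0.5187

Prior: Beta(4.7, 3).
Data: 6 successes in 13 trials. The binomial likelihood contributes p^6(1−p)^7, so the posterior is Beta(4.7+6, 3+7) = Beta(10.7, 10).
For Beta(a, b) with a, b > 1 the mode is (a−1)/(a+b−2) = 9.7/18.7 ≈ 0.5187.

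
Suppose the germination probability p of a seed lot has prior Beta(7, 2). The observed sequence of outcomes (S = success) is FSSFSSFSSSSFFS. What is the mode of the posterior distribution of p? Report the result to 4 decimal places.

Prior: Beta(7, 2).
Data: 9 successes in 14 trials (from the sequence). The binomial likelihood contributes p^9(1−p)^5, so the posterior is Beta(7+9, 2+5) = Beta(16, 7).
For Beta(a, b) with a, b > 1 the mode is (a−1)/(a+b−2) = 15/21 ≈ 0.7143.

p̂_MAP = 0.7143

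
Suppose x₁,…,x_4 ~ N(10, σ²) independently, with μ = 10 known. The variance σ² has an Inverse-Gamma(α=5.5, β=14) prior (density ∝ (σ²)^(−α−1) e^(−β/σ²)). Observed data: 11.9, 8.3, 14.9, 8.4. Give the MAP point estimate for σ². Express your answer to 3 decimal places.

Sum of squared deviations about the known mean: SS = (11.9−10)² + (8.3−10)² + (14.9−10)² + (8.4−10)² = 33.07.
The Normal likelihood contributes (σ²)^(−n/2) exp(−SS/(2σ²)), so the posterior is Inverse-Gamma(α + n/2, β + SS/2) = Inverse-Gamma(7.5, 30.535).
The mode of Inverse-Gamma(a, b) is b/(a+1) = 30.535/8.5 ≈ 3.592.

σ̂²_MAP = 3.592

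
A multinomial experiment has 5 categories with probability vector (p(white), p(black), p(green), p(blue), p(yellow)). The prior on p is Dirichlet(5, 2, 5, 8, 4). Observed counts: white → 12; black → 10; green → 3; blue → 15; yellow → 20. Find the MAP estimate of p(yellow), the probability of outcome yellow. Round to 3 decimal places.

MAP estimate of p(yellow) = 0.291

The posterior is Dirichlet(αᵢ + nᵢ) = Dirichlet(17, 12, 8, 23, 24).
For a Dirichlet(a₁,…,a_K) with all aᵢ > 1, the mode has j-th component (aⱼ − 1)/(Σaᵢ − K).
Here Σaᵢ = 84 and K = 5, so p(yellow) = (24 − 1)/(84 − 5) = 23/79 ≈ 0.291.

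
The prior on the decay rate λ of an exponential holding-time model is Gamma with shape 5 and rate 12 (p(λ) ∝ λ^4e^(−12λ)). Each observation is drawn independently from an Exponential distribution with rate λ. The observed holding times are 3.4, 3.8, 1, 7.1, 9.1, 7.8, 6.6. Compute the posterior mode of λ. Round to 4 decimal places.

λ̂_MAP = 0.2165

The Exponential(rate=λ) likelihood is ∝ λ^n e^(−λΣtᵢ). Here n = 7 and Σtᵢ = 3.4 + 3.8 + 1 + 7.1 + 9.1 + 7.8 + 6.6 = 38.8.
Posterior ∝ λ^4e^(−12λ) · λ^7e^(−38.8λ) = λ^11e^(−50.8λ), i.e. Gamma(12, 50.8).
Mode = (a−1)/b = 11/50.8 ≈ 0.2165.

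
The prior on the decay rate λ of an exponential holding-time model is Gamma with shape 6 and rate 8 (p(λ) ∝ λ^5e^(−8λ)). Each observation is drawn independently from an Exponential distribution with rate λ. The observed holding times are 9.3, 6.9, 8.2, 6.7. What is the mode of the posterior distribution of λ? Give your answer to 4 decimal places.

The Exponential(rate=λ) likelihood is ∝ λ^n e^(−λΣtᵢ). Here n = 4 and Σtᵢ = 9.3 + 6.9 + 8.2 + 6.7 = 31.1.
Posterior ∝ λ^5e^(−8λ) · λ^4e^(−31.1λ) = λ^9e^(−39.1λ), i.e. Gamma(10, 39.1).
Mode = (a−1)/b = 9/39.1 ≈ 0.2302.

λ̂_MAP = 0.2302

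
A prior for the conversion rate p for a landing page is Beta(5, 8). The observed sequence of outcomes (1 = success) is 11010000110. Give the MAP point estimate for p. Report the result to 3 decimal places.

p̂_MAP = 0.409

Prior: Beta(5, 8).
Data: 5 successes in 11 trials (from the sequence). The binomial likelihood contributes p^5(1−p)^6, so the posterior is Beta(5+5, 8+6) = Beta(10, 14).
For Beta(a, b) with a, b > 1 the mode is (a−1)/(a+b−2) = 9/22 ≈ 0.409.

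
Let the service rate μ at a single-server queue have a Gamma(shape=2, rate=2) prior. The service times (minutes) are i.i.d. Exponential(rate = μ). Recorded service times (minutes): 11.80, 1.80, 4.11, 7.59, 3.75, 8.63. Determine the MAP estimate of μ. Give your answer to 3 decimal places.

The Exponential(rate=μ) likelihood is ∝ μ^n e^(−μΣtᵢ). Here n = 6 and Σtᵢ = 11.80 + 1.80 + 4.11 + 7.59 + 3.75 + 8.63 = 37.68.
Posterior ∝ μe^(−2μ) · μ^6e^(−37.68μ) = μ^7e^(−39.68μ), i.e. Gamma(8, 39.68).
Mode = (a−1)/b = 7/39.68 ≈ 0.176.

μ̂_MAP = 0.176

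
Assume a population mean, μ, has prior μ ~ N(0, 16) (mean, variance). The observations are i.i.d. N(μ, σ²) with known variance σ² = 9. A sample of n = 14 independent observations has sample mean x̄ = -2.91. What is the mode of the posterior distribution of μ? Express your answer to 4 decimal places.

n = 14, x̄ = -2.91.
For a Normal prior and Normal likelihood with known variance, the posterior is Normal; its mode equals its mean, the precision-weighted average.
Prior precision 1/σ₀² = 1/16 = 0.0625; data precision n/σ² = 14/9.
μ̂ = (0.0625·0 + (14/9)·(-2.91)) / (0.0625 + 14/9) = (-679/150)/(233/144) = -16296/5825 ≈ -2.7976.

μ̂_MAP = -2.7976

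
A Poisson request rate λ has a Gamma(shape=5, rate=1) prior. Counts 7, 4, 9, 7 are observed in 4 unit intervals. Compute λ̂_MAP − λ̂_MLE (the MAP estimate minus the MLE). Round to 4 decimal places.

MAP − MLE = -0.5500

Σxᵢ = 27. Posterior is Gamma(32, 5); MAP = (32−1)/5 = 31/5 ≈ 6.20000.
MLE = x̄ = 27/4 ≈ 6.75000.
Difference = 31/5 − 27/4 = -11/20 ≈ -0.5500.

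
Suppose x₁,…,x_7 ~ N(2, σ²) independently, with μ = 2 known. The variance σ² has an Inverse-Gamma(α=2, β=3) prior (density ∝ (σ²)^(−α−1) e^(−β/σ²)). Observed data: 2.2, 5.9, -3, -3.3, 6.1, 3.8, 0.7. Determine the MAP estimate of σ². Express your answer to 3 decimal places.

Sum of squared deviations about the known mean: SS = (2.2−2)² + (5.9−2)² + (-3−2)² + (-3.3−2)² + (6.1−2)² + (3.8−2)² + (0.7−2)² = 90.08.
The Normal likelihood contributes (σ²)^(−n/2) exp(−SS/(2σ²)), so the posterior is Inverse-Gamma(α + n/2, β + SS/2) = Inverse-Gamma(5.5, 48.04).
The mode of Inverse-Gamma(a, b) is b/(a+1) = 48.04/6.5 ≈ 7.391.

σ̂²_MAP = 7.391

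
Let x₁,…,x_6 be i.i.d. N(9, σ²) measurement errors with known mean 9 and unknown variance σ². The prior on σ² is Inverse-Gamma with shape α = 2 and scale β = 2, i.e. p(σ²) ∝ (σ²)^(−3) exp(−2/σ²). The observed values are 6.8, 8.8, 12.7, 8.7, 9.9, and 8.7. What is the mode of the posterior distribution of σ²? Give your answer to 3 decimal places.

σ̂²_MAP = 1.963

Sum of squared deviations about the known mean: SS = (6.8−9)² + (8.8−9)² + (12.7−9)² + (8.7−9)² + (9.9−9)² + (8.7−9)² = 19.56.
The Normal likelihood contributes (σ²)^(−n/2) exp(−SS/(2σ²)), so the posterior is Inverse-Gamma(α + n/2, β + SS/2) = Inverse-Gamma(5, 11.78).
The mode of Inverse-Gamma(a, b) is b/(a+1) = 11.78/6 ≈ 1.963.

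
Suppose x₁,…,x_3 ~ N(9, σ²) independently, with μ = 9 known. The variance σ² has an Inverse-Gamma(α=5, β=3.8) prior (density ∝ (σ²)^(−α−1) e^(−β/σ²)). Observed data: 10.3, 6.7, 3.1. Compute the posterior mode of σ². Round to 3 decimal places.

σ̂²_MAP = 3.293

Sum of squared deviations about the known mean: SS = (10.3−9)² + (6.7−9)² + (3.1−9)² = 41.79.
The Normal likelihood contributes (σ²)^(−n/2) exp(−SS/(2σ²)), so the posterior is Inverse-Gamma(α + n/2, β + SS/2) = Inverse-Gamma(6.5, 24.695).
The mode of Inverse-Gamma(a, b) is b/(a+1) = 24.695/7.5 ≈ 3.293.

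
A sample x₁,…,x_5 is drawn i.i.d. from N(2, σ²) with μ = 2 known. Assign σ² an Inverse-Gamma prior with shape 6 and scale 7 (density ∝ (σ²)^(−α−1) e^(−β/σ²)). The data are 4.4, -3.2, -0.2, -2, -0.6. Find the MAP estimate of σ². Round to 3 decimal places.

σ̂²_MAP = 3.916

Sum of squared deviations about the known mean: SS = (4.4−2)² + (-3.2−2)² + (-0.2−2)² + (-2−2)² + (-0.6−2)² = 60.4.
The Normal likelihood contributes (σ²)^(−n/2) exp(−SS/(2σ²)), so the posterior is Inverse-Gamma(α + n/2, β + SS/2) = Inverse-Gamma(8.5, 37.2).
The mode of Inverse-Gamma(a, b) is b/(a+1) = 37.2/9.5 ≈ 3.916.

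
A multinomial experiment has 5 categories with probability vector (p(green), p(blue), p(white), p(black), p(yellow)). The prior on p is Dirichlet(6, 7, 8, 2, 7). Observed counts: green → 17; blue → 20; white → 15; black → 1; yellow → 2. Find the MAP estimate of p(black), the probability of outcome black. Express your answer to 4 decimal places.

The posterior is Dirichlet(αᵢ + nᵢ) = Dirichlet(23, 27, 23, 3, 9).
For a Dirichlet(a₁,…,a_K) with all aᵢ > 1, the mode has j-th component (aⱼ − 1)/(Σaᵢ − K).
Here Σaᵢ = 85 and K = 5, so p(black) = (3 − 1)/(85 − 5) = 2/80 ≈ 0.0250.

MAP estimate of p(black) = 0.0250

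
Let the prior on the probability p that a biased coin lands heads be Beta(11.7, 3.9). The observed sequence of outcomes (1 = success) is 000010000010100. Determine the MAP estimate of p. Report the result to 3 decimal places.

Prior: Beta(11.7, 3.9).
Data: 3 successes in 15 trials (from the sequence). The binomial likelihood contributes p^3(1−p)^12, so the posterior is Beta(11.7+3, 3.9+12) = Beta(14.7, 15.9).
For Beta(a, b) with a, b > 1 the mode is (a−1)/(a+b−2) = 13.7/28.6 ≈ 0.479.

p̂_MAP = 0.479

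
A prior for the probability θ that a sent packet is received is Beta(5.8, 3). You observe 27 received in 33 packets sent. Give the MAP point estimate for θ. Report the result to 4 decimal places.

θ̂_MAP = 0.7990

Prior: Beta(5.8, 3).
Data: 27 successes in 33 trials. The binomial likelihood contributes θ^27(1−θ)^6, so the posterior is Beta(5.8+27, 3+6) = Beta(32.8, 9).
For Beta(a, b) with a, b > 1 the mode is (a−1)/(a+b−2) = 31.8/39.8 ≈ 0.7990.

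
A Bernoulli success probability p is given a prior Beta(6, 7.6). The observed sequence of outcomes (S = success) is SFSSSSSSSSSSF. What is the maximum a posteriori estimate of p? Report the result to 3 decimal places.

Prior: Beta(6, 7.6).
Data: 11 successes in 13 trials (from the sequence). The binomial likelihood contributes p^11(1−p)^2, so the posterior is Beta(6+11, 7.6+2) = Beta(17, 9.6).
For Beta(a, b) with a, b > 1 the mode is (a−1)/(a+b−2) = 16/24.6 ≈ 0.650.

p̂_MAP = 0.650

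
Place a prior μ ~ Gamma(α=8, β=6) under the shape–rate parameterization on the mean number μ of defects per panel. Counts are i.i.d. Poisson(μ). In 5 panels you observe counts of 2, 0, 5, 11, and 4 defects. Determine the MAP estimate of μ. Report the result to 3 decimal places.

μ̂_MAP = 2.636

Σxᵢ = 2+0+5+11+4 = 22, with n = 5.
Posterior ∝ μ^7e^(−6μ) · μ^22e^(−5μ) = μ^29e^(−11μ), i.e. Gamma(shape=30, rate=11).
The mode of a Gamma(a, b) with a ≥ 1 (shape–rate) is (a−1)/b = 29/11 ≈ 2.636.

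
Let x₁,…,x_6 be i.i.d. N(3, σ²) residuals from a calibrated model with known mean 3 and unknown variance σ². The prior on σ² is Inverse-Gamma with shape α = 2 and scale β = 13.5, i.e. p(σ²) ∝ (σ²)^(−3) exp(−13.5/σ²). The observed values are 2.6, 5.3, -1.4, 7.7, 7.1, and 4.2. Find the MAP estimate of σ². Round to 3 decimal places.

σ̂²_MAP = 7.679

Sum of squared deviations about the known mean: SS = (2.6−3)² + (5.3−3)² + (-1.4−3)² + (7.7−3)² + (7.1−3)² + (4.2−3)² = 65.15.
The Normal likelihood contributes (σ²)^(−n/2) exp(−SS/(2σ²)), so the posterior is Inverse-Gamma(α + n/2, β + SS/2) = Inverse-Gamma(5, 46.075).
The mode of Inverse-Gamma(a, b) is b/(a+1) = 46.075/6 ≈ 7.679.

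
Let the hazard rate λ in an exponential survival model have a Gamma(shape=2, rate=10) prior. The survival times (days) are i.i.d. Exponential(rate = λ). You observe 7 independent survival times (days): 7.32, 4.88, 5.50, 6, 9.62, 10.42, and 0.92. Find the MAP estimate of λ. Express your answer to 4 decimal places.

λ̂_MAP = 0.1464

The Exponential(rate=λ) likelihood is ∝ λ^n e^(−λΣtᵢ). Here n = 7 and Σtᵢ = 7.32 + 4.88 + 5.50 + 6 + 9.62 + 10.42 + 0.92 = 44.66.
Posterior ∝ λe^(−10λ) · λ^7e^(−44.66λ) = λ^8e^(−54.66λ), i.e. Gamma(9, 54.66).
Mode = (a−1)/b = 8/54.66 ≈ 0.1464.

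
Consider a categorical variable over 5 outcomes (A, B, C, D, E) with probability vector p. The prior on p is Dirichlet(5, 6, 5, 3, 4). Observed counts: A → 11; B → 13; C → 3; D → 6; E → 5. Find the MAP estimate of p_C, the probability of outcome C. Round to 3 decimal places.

MAP estimate of p_C = 0.125

The posterior is Dirichlet(αᵢ + nᵢ) = Dirichlet(16, 19, 8, 9, 9).
For a Dirichlet(a₁,…,a_K) with all aᵢ > 1, the mode has j-th component (aⱼ − 1)/(Σaᵢ − K).
Here Σaᵢ = 61 and K = 5, so p_C = (8 − 1)/(61 − 5) = 7/56 ≈ 0.125.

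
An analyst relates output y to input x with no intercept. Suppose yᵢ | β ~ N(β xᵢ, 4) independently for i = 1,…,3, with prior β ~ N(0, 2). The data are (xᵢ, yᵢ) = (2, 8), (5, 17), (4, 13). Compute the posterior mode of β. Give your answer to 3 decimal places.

β̂_MAP = 3.255

log p(β | y) = −Σ(yᵢ − βxᵢ)²/(2·4) − β²/(2·2) + const.
Setting the derivative to zero: Σxᵢ(yᵢ − βxᵢ)/4 − β/2 = 0, so β = Σxᵢyᵢ / (Σxᵢ² + σ²/τ²).
Σxᵢyᵢ = 2·8 + 5·17 + 4·13 = 153; Σxᵢ² = 45; σ²/τ² = 2.
β̂_MAP = 153 / (45 + 2) = 153/47 ≈ 3.255.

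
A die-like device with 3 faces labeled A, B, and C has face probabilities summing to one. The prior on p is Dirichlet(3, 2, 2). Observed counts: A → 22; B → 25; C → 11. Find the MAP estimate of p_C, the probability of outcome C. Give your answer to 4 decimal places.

MAP estimate of p_C = 0.1935

The posterior is Dirichlet(αᵢ + nᵢ) = Dirichlet(25, 27, 13).
For a Dirichlet(a₁,…,a_K) with all aᵢ > 1, the mode has j-th component (aⱼ − 1)/(Σaᵢ − K).
Here Σaᵢ = 65 and K = 3, so p_C = (13 − 1)/(65 − 3) = 12/62 ≈ 0.1935.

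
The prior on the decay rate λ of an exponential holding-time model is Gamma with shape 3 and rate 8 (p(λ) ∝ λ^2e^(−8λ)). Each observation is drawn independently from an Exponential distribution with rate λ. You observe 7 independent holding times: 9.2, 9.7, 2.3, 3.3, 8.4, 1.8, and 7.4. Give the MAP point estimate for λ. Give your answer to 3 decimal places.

λ̂_MAP = 0.180

The Exponential(rate=λ) likelihood is ∝ λ^n e^(−λΣtᵢ). Here n = 7 and Σtᵢ = 9.2 + 9.7 + 2.3 + 3.3 + 8.4 + 1.8 + 7.4 = 42.1.
Posterior ∝ λ^2e^(−8λ) · λ^7e^(−42.1λ) = λ^9e^(−50.1λ), i.e. Gamma(10, 50.1).
Mode = (a−1)/b = 9/50.1 ≈ 0.180.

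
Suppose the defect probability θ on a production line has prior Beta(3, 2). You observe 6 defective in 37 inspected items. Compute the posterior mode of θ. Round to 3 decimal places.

Prior: Beta(3, 2).
Data: 6 successes in 37 trials. The binomial likelihood contributes θ^6(1−θ)^31, so the posterior is Beta(3+6, 2+31) = Beta(9, 33).
For Beta(a, b) with a, b > 1 the mode is (a−1)/(a+b−2) = 8/40 ≈ 0.200.

θ̂_MAP = 0.200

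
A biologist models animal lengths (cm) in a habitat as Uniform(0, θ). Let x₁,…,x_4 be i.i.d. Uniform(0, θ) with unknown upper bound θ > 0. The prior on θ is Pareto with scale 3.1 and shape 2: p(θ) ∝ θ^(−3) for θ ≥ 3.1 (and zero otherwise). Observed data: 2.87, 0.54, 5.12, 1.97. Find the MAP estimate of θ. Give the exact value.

θ̂_MAP = 5.12

The Uniform(0, θ) likelihood is θ^(−n) for θ ≥ max(xᵢ), zero otherwise. Here max(xᵢ) = 5.12.
Posterior ∝ θ^(−3) · θ^(−4) = θ^(−7) on θ ≥ max(3.1, 5.12) = 5.12.
This density is strictly decreasing in θ, so the posterior mode lies at the lower boundary of the support.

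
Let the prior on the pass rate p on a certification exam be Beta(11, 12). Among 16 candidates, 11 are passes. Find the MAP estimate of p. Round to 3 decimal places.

p̂_MAP = 0.568

Prior: Beta(11, 12).
Data: 11 successes in 16 trials. The binomial likelihood contributes p^11(1−p)^5, so the posterior is Beta(11+11, 12+5) = Beta(22, 17).
For Beta(a, b) with a, b > 1 the mode is (a−1)/(a+b−2) = 21/37 ≈ 0.568.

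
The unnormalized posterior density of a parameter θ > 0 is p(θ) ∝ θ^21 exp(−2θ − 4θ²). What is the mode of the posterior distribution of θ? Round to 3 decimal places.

θ̂_MAP = 1.500

ℓ'(θ) = 21/θ − 2 − 8θ. Setting this to zero and multiplying by θ: 8θ² + 2θ − 21 = 0.
θ = (−2 + √(2² + 4·8·21)) / (2·8) = (−2 + √676) / 16 = (−2 + 26)/16 = 3/2.
ℓ''(θ) = −21/θ² − 8 < 0, confirming a maximum.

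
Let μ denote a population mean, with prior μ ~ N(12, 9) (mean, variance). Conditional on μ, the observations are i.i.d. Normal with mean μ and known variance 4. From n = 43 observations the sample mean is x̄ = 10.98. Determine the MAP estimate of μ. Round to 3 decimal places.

n = 43, x̄ = 10.98.
For a Normal prior and Normal likelihood with known variance, the posterior is Normal; its mode equals its mean, the precision-weighted average.
Prior precision 1/σ₀² = 1/9; data precision n/σ² = 43/4 = 10.75.
μ̂ = ((1/9)·12 + 10.75·10.98) / (1/9 + 10.75) = (71621/600)/(391/36) = 12639/1150 ≈ 10.990.

μ̂_MAP = 10.990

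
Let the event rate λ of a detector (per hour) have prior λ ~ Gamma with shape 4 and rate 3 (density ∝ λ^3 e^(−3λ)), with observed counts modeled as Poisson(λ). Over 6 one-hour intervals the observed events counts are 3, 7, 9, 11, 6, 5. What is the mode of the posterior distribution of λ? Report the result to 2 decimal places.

Σxᵢ = 3+7+9+11+6+5 = 41, with n = 6.
Posterior ∝ λ^3e^(−3λ) · λ^41e^(−6λ) = λ^44e^(−9λ), i.e. Gamma(shape=45, rate=9).
The mode of a Gamma(a, b) with a ≥ 1 (shape–rate) is (a−1)/b = 44/9 ≈ 4.89.

λ̂_MAP = 4.89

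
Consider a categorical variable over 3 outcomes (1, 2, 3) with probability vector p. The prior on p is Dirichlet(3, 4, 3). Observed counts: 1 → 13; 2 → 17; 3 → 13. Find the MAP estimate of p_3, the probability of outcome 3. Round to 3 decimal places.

MAP estimate: 0.300

The posterior is Dirichlet(αᵢ + nᵢ) = Dirichlet(16, 21, 16).
For a Dirichlet(a₁,…,a_K) with all aᵢ > 1, the mode has j-th component (aⱼ − 1)/(Σaᵢ − K).
Here Σaᵢ = 53 and K = 3, so p_3 = (16 − 1)/(53 − 3) = 15/50 ≈ 0.300.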